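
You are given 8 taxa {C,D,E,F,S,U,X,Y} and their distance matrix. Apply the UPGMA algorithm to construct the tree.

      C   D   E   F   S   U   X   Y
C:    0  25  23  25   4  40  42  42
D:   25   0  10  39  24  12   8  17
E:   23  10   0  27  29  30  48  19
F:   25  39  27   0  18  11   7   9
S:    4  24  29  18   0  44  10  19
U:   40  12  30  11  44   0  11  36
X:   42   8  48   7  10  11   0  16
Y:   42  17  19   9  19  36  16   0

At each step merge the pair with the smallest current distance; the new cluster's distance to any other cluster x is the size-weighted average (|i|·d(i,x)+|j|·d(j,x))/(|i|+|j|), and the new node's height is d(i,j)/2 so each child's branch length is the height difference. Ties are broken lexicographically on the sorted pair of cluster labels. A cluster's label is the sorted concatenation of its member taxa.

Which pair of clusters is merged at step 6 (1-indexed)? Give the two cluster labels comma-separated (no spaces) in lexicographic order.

DEY,FUX

iteration 1: select C,S (d=4); attach at lengths (2, 2); label the merged cluster CS
  updated: d(CS,D)=49/2, d(CS,E)=26, d(CS,F)=43/2, d(CS,U)=42, d(CS,X)=26, d(CS,Y)=61/2
iteration 2: select F,X (d=7); attach at lengths (7/2, 7/2); label the merged cluster FX
  updated: d(CS,FX)=95/4, d(D,FX)=47/2, d(E,FX)=75/2, d(FX,U)=11, d(FX,Y)=25/2
iteration 3: select D,E (d=10); attach at lengths (5, 5); label the merged cluster DE
  updated: d(CS,DE)=101/4, d(DE,FX)=61/2, d(DE,U)=21, d(DE,Y)=18
iteration 4: select FX,U (d=11); attach at lengths (2, 11/2); label the merged cluster FUX
  updated: d(CS,FUX)=179/6, d(DE,FUX)=82/3, d(FUX,Y)=61/3
iteration 5: select DE,Y (d=18); attach at lengths (4, 9); label the merged cluster DEY
  updated: d(CS,DEY)=27, d(DEY,FUX)=25
iteration 6: select DEY,FUX (d=25); attach at lengths (7/2, 7); label the merged cluster DEFUXY
  updated: d(CS,DEFUXY)=341/12
iteration 7: select CS,DEFUXY (d=341/12); attach at lengths (293/24, 41/24); label the merged cluster CDEFSUXY
final tree: ((C:2,S:2):293/24,(((D:5,E:5):4,Y:9):7/2,((F:7/2,X:7/2):2,U:11/2):7):41/24)
total length: 791/12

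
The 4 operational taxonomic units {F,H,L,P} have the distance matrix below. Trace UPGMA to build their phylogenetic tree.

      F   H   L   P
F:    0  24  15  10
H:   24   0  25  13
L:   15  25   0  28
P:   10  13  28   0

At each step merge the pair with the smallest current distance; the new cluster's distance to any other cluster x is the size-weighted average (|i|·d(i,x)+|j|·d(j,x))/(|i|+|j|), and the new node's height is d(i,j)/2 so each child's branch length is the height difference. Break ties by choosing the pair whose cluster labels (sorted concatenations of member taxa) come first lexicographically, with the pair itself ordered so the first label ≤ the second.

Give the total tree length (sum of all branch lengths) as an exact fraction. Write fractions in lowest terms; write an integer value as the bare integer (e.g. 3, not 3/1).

iteration 1: select F,P (d=10); attach at lengths (5, 5); label the merged cluster FP
  updated: d(FP,H)=37/2, d(FP,L)=43/2
iteration 2: select FP,H (d=37/2); attach at lengths (17/4, 37/4); label the merged cluster FHP
  updated: d(FHP,L)=68/3
iteration 3: select FHP,L (d=68/3); attach at lengths (25/12, 34/3); label the merged cluster FHLP
final tree: (((F:5,P:5):17/4,H:37/4):25/12,L:34/3)
total length: 443/12

443/12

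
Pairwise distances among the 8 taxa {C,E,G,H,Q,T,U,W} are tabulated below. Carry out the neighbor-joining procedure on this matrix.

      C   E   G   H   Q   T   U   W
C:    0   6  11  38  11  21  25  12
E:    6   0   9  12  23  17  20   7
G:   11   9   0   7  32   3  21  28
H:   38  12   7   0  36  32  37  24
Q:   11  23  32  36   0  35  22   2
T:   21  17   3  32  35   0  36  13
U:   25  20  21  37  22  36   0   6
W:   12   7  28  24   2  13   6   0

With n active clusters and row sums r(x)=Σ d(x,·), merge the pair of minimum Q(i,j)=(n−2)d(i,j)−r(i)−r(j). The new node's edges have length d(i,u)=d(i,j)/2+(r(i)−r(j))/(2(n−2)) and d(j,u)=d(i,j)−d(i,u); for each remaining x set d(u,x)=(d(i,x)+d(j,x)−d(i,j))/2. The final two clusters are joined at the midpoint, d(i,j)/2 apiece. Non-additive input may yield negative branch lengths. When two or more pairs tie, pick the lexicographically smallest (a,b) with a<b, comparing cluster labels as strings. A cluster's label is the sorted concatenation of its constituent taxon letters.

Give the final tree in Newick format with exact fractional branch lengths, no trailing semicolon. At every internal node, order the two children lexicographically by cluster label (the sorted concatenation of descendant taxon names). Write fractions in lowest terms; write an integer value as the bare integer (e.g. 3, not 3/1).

step 1: merge (G,H) at d=7, Q=-255; branch lengths G→-11/4, H→39/4; new cluster GH
  updated: d(C,GH)=21, d(E,GH)=7, d(GH,Q)=61/2, d(GH,T)=14, d(GH,U)=51/2, d(GH,W)=45/2
step 2: merge (GH,T) at d=14, Q=-373/2; branch lengths GH→109/20, T→171/20; new cluster GHT
  updated: d(C,GHT)=14, d(E,GHT)=5, d(GHT,Q)=103/4, d(GHT,U)=95/4, d(GHT,W)=43/4
step 3: merge (E,GHT) at d=5, Q=-481/4; branch lengths E→7/32, GHT→153/32; new cluster EGHT
  updated: d(C,EGHT)=15/2, d(EGHT,Q)=175/8, d(EGHT,U)=155/8, d(EGHT,W)=51/8
step 4: merge (C,EGHT) at d=15/2, Q=-705/8; branch lengths C→61/16, EGHT→59/16; new cluster CEGHT
  updated: d(CEGHT,Q)=203/16, d(CEGHT,U)=295/16, d(CEGHT,W)=87/16
step 5: merge (CEGHT,Q) at d=203/16, Q=-383/8; branch lengths CEGHT→101/16, Q→51/8; new cluster CEGHQT
  updated: d(CEGHQT,U)=111/8, d(CEGHQT,W)=-21/8
step 6: merge (CEGHQT,U) at d=111/8, Q=-69/4; branch lengths CEGHQT→21/8, U→45/4; new cluster CEGHQTU
  updated: d(CEGHQTU,W)=-21/4
step 7: merge (CEGHQTU,W) at d=-21/4; branch lengths CEGHQTU→-21/8, W→-21/8; new cluster CEGHQTUW
final tree: ((((C:61/16,(E:7/32,((G:-11/4,H:39/4):109/20,T:171/20):153/32):59/16):101/16,Q:51/8):21/8,U:45/4):-21/8,W:-21/8)
total length: 877/16

((((C:61/16,(E:7/32,((G:-11/4,H:39/4):109/20,T:171/20):153/32):59/16):101/16,Q:51/8):21/8,U:45/4):-21/8,W:-21/8)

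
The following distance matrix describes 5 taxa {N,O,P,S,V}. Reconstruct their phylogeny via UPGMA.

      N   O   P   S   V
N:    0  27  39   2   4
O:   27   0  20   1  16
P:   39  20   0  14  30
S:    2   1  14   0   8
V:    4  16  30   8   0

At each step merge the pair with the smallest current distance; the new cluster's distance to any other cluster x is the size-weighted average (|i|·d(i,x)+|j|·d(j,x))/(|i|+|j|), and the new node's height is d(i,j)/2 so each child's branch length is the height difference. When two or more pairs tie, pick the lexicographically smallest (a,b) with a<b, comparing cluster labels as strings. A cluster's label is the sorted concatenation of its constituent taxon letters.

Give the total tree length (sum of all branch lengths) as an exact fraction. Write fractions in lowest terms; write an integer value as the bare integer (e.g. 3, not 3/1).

279/8

step 1: merge (O,S) at d=1; branch lengths O→1/2, S→1/2; new cluster OS
  updated: d(N,OS)=29/2, d(OS,P)=17, d(OS,V)=12
step 2: merge (N,V) at d=4; branch lengths N→2, V→2; new cluster NV
  updated: d(NV,OS)=53/4, d(NV,P)=69/2
step 3: merge (NV,OS) at d=53/4; branch lengths NV→37/8, OS→49/8; new cluster NOSV
  updated: d(NOSV,P)=103/4
step 4: merge (NOSV,P) at d=103/4; branch lengths NOSV→25/4, P→103/8; new cluster NOPSV
final tree: (((N:2,V:2):37/8,(O:1/2,S:1/2):49/8):25/4,P:103/8)
total length: 279/8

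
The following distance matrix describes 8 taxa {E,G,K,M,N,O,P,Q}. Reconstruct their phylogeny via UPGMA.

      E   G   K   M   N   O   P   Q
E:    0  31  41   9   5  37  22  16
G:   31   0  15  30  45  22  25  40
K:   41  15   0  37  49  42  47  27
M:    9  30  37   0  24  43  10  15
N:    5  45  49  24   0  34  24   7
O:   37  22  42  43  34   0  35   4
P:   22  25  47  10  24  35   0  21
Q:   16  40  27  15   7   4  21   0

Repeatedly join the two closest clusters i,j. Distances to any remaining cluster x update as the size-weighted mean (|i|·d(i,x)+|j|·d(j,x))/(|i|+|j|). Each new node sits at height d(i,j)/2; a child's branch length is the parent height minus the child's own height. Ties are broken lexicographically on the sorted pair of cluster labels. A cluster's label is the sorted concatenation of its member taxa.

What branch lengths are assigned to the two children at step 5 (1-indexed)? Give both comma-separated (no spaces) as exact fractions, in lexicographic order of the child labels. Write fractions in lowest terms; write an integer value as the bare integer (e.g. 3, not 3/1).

step 1: merge (O,Q) at d=4; branch lengths O→2, Q→2; new cluster OQ
  updated: d(E,OQ)=53/2, d(G,OQ)=31, d(K,OQ)=69/2, d(M,OQ)=29, d(N,OQ)=41/2, d(OQ,P)=28
step 2: merge (E,N) at d=5; branch lengths E→5/2, N→5/2; new cluster EN
  updated: d(EN,G)=38, d(EN,K)=45, d(EN,M)=33/2, d(EN,OQ)=47/2, d(EN,P)=23
step 3: merge (M,P) at d=10; branch lengths M→5, P→5; new cluster MP
  updated: d(EN,MP)=79/4, d(G,MP)=55/2, d(K,MP)=42, d(MP,OQ)=57/2
step 4: merge (G,K) at d=15; branch lengths G→15/2, K→15/2; new cluster GK
  updated: d(EN,GK)=83/2, d(GK,MP)=139/4, d(GK,OQ)=131/4
step 5: merge (EN,MP) at d=79/4; branch lengths EN→59/8, MP→39/8; new cluster EMNP
  updated: d(EMNP,GK)=305/8, d(EMNP,OQ)=26
step 6: merge (EMNP,OQ) at d=26; branch lengths EMNP→25/8, OQ→11; new cluster EMNOPQ
  updated: d(EMNOPQ,GK)=109/3
step 7: merge (EMNOPQ,GK) at d=109/3; branch lengths EMNOPQ→31/6, GK→32/3; new cluster EGKMNOPQ
final tree: ((((E:5/2,N:5/2):59/8,(M:5,P:5):39/8):25/8,(O:2,Q:2):11):31/6,(G:15/2,K:15/2):32/3)
total length: 1829/24

59/8,39/8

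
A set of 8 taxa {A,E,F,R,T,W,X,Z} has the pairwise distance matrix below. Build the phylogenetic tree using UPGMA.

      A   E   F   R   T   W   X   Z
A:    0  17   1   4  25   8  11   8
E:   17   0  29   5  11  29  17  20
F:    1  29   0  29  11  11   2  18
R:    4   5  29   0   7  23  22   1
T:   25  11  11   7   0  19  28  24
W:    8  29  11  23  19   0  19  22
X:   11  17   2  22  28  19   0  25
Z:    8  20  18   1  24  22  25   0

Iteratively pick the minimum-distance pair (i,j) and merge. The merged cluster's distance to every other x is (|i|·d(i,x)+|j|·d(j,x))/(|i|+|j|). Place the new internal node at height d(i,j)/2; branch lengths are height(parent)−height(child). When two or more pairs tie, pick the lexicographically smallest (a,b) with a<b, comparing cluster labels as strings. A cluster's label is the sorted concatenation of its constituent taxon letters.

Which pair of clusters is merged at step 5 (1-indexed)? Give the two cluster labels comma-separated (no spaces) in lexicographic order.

iteration 1: select A,F (d=1); attach at lengths (1/2, 1/2); label the merged cluster AF
  updated: d(AF,E)=23, d(AF,R)=33/2, d(AF,T)=18, d(AF,W)=19/2, d(AF,X)=13/2, d(AF,Z)=13
iteration 2: select R,Z (d=1); attach at lengths (1/2, 1/2); label the merged cluster RZ
  updated: d(AF,RZ)=59/4, d(E,RZ)=25/2, d(RZ,T)=31/2, d(RZ,W)=45/2, d(RZ,X)=47/2
iteration 3: select AF,X (d=13/2); attach at lengths (11/4, 13/4); label the merged cluster AFX
  updated: d(AFX,E)=21, d(AFX,RZ)=53/3, d(AFX,T)=64/3, d(AFX,W)=38/3
iteration 4: select E,T (d=11); attach at lengths (11/2, 11/2); label the merged cluster ET
  updated: d(AFX,ET)=127/6, d(ET,RZ)=14, d(ET,W)=24
iteration 5: select AFX,W (d=38/3); attach at lengths (37/12, 19/3); label the merged cluster AFWX
  updated: d(AFWX,ET)=175/8, d(AFWX,RZ)=151/8
iteration 6: select ET,RZ (d=14); attach at lengths (3/2, 13/2); label the merged cluster ERTZ
  updated: d(AFWX,ERTZ)=163/8
iteration 7: select AFWX,ERTZ (d=163/8); attach at lengths (185/48, 51/16); label the merged cluster AEFRTWXZ
final tree: ((((A:1/2,F:1/2):11/4,X:13/4):37/12,W:19/3):185/48,((E:11/2,T:11/2):3/2,(R:1/2,Z:1/2):13/2):51/16)
total length: 1043/24

AFX,W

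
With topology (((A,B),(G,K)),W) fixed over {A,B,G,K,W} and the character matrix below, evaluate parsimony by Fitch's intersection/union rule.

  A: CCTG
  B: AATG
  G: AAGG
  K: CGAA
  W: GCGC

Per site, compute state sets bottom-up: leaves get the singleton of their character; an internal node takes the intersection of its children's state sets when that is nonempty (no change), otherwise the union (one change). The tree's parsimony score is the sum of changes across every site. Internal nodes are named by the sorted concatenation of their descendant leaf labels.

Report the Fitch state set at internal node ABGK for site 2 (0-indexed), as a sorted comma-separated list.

site 0, node AB: A={C} ∪ B={A} → {A,C} (+1)
site 0, node GK: G={A} ∪ K={C} → {A,C} (+1)
site 0, node ABGK: AB={A,C} ∩ GK={A,C} → {A,C} (+0)
site 0, node ABGKW: ABGK={A,C} ∪ W={G} → {A,C,G} (+1)
site 1, node AB: A={C} ∪ B={A} → {A,C} (+1)
site 1, node GK: G={A} ∪ K={G} → {A,G} (+1)
site 1, node ABGK: AB={A,C} ∩ GK={A,G} → {A} (+0)
site 1, node ABGKW: ABGK={A} ∪ W={C} → {A,C} (+1)
site 2, node AB: A={T} ∩ B={T} → {T} (+0)
site 2, node GK: G={G} ∪ K={A} → {A,G} (+1)
site 2, node ABGK: AB={T} ∪ GK={A,G} → {A,G,T} (+1)
site 2, node ABGKW: ABGK={A,G,T} ∩ W={G} → {G} (+0)
site 3, node AB: A={G} ∩ B={G} → {G} (+0)
site 3, node GK: G={G} ∪ K={A} → {A,G} (+1)
site 3, node ABGK: AB={G} ∩ GK={A,G} → {G} (+0)
site 3, node ABGKW: ABGK={G} ∪ W={C} → {C,G} (+1)
per-site changes: [3, 3, 2, 2]; total = 10

A,G,T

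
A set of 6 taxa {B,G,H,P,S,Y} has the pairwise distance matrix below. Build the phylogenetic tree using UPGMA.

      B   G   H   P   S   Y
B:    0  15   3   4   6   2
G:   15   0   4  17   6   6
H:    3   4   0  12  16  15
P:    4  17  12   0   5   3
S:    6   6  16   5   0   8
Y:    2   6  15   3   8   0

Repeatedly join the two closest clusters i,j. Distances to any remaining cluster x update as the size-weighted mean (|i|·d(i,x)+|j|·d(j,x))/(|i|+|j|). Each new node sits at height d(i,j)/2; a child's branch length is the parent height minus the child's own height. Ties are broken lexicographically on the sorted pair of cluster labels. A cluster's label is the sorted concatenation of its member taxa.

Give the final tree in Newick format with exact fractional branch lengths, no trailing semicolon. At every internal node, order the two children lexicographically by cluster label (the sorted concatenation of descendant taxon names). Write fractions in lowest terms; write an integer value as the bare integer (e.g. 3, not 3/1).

1. join B+Y (d=2) ⇒ BY; edges |B|=1, |Y|=1
  updated: d(BY,G)=21/2, d(BY,H)=9, d(BY,P)=7/2, d(BY,S)=7
2. join BY+P (d=7/2) ⇒ BPY; edges |BY|=3/4, |P|=7/4
  updated: d(BPY,G)=38/3, d(BPY,H)=10, d(BPY,S)=19/3
3. join G+H (d=4) ⇒ GH; edges |G|=2, |H|=2
  updated: d(BPY,GH)=34/3, d(GH,S)=11
4. join BPY+S (d=19/3) ⇒ BPSY; edges |BPY|=17/12, |S|=19/6
  updated: d(BPSY,GH)=45/4
5. join BPSY+GH (d=45/4) ⇒ BGHPSY; edges |BPSY|=59/24, |GH|=29/8
final tree: ((((B:1,Y:1):3/4,P:7/4):17/12,S:19/6):59/24,(G:2,H:2):29/8)
total length: 115/6

((((B:1,Y:1):3/4,P:7/4):17/12,S:19/6):59/24,(G:2,H:2):29/8)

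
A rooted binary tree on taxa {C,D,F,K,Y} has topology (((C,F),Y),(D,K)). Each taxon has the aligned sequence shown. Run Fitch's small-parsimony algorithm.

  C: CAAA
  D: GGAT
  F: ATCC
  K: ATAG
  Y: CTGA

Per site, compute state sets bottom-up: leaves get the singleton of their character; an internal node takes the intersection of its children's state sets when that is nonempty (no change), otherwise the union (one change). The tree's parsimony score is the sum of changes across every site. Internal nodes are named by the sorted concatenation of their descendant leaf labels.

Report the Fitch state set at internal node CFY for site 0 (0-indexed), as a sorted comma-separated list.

site 0, node CF: C={C} ∪ F={A} → {A,C} (+1)
site 0, node CFY: CF={A,C} ∩ Y={C} → {C} (+0)
site 0, node DK: D={G} ∪ K={A} → {A,G} (+1)
site 0, node CDFKY: CFY={C} ∪ DK={A,G} → {A,C,G} (+1)
site 1, node CF: C={A} ∪ F={T} → {A,T} (+1)
site 1, node CFY: CF={A,T} ∩ Y={T} → {T} (+0)
site 1, node DK: D={G} ∪ K={T} → {G,T} (+1)
site 1, node CDFKY: CFY={T} ∩ DK={G,T} → {T} (+0)
site 2, node CF: C={A} ∪ F={C} → {A,C} (+1)
site 2, node CFY: CF={A,C} ∪ Y={G} → {A,C,G} (+1)
site 2, node DK: D={A} ∩ K={A} → {A} (+0)
site 2, node CDFKY: CFY={A,C,G} ∩ DK={A} → {A} (+0)
site 3, node CF: C={A} ∪ F={C} → {A,C} (+1)
site 3, node CFY: CF={A,C} ∩ Y={A} → {A} (+0)
site 3, node DK: D={T} ∪ K={G} → {G,T} (+1)
site 3, node CDFKY: CFY={A} ∪ DK={G,T} → {A,G,T} (+1)
per-site changes: [3, 2, 2, 3]; total = 10

C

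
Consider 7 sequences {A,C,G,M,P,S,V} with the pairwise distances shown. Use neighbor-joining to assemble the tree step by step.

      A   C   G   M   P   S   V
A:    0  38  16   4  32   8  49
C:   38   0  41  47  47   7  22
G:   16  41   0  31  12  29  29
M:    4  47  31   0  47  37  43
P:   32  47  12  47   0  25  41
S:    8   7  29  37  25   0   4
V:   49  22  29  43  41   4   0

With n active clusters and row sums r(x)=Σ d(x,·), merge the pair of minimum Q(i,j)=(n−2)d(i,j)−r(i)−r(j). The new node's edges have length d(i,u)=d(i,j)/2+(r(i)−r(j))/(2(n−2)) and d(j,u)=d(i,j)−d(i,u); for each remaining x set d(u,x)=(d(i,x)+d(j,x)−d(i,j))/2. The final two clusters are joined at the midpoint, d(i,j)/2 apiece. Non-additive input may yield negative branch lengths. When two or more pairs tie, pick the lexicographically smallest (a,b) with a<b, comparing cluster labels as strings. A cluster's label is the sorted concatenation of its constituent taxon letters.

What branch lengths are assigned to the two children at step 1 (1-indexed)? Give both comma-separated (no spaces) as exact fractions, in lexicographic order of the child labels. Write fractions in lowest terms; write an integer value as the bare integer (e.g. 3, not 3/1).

1. join A+M (d=4, Q=-336) ⇒ AM; edges |A|=-21/5, |M|=41/5
  updated: d(AM,C)=81/2, d(AM,G)=43/2, d(AM,P)=75/2, d(AM,S)=41/2, d(AM,V)=44
2. join G+P (d=12, Q=-247) ⇒ GP; edges |G|=9/4, |P|=39/4
  updated: d(AM,GP)=47/2, d(C,GP)=38, d(GP,S)=21, d(GP,V)=29
3. join AM+GP (d=47/2, Q=-339/2) ⇒ AGMP; edges |AM|=175/12, |GP|=107/12
  updated: d(AGMP,C)=55/2, d(AGMP,S)=9, d(AGMP,V)=99/4
4. join AGMP+S (d=9, Q=-253/4) ⇒ AGMPS; edges |AGMP|=237/16, |S|=-93/16
  updated: d(AGMPS,C)=51/4, d(AGMPS,V)=79/8
5. join AGMPS+C (d=51/4, Q=-357/8) ⇒ ACGMPS; edges |AGMPS|=5/16, |C|=199/16
  updated: d(ACGMPS,V)=153/16
6. join ACGMPS+V (d=153/16) ⇒ ACGMPSV; edges |ACGMPS|=153/32, |V|=153/32
final tree: (((((A:-21/5,M:41/5):175/12,(G:9/4,P:39/4):107/12):237/16,S:-93/16):5/16,C:199/16):153/32,V:153/32)
total length: 1133/16

-21/5,41/5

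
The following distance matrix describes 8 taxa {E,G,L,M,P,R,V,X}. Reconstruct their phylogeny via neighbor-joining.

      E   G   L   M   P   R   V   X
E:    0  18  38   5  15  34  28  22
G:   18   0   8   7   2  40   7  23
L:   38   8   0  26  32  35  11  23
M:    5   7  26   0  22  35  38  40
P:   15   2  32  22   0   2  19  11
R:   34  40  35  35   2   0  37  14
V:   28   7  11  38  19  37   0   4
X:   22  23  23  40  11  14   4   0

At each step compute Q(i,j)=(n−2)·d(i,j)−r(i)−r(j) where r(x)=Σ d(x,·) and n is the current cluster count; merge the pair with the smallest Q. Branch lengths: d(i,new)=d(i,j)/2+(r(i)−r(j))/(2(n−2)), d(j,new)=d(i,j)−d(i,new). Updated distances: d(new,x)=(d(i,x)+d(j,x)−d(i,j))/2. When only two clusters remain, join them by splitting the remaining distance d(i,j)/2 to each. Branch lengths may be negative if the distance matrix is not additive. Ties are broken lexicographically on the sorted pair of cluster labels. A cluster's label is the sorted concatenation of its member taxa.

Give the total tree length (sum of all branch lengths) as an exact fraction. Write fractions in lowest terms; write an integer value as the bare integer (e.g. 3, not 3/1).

iteration 1: select E,M (d=5, Q=-303); attach at lengths (17/12, 43/12); label the merged cluster EM
  updated: d(EM,G)=10, d(EM,L)=59/2, d(EM,P)=16, d(EM,R)=32, d(EM,V)=61/2, d(EM,X)=57/2
iteration 2: select P,R (d=2, Q=-232); attach at lengths (-34/5, 44/5); label the merged cluster PR
  updated: d(EM,PR)=23, d(G,PR)=20, d(L,PR)=65/2, d(PR,V)=27, d(PR,X)=23/2
iteration 3: select PR,X (d=23/2, Q=-158); attach at lengths (35/4, 11/4); label the merged cluster PRX
  updated: d(EM,PRX)=20, d(G,PRX)=63/4, d(L,PRX)=22, d(PRX,V)=39/4
iteration 4: select EM,G (d=10, Q=-403/4); attach at lengths (317/24, -77/24); label the merged cluster EGM
  updated: d(EGM,L)=55/4, d(EGM,PRX)=103/8, d(EGM,V)=55/4
iteration 5: select EGM,L (d=55/4, Q=-477/8); attach at lengths (169/32, 271/32); label the merged cluster EGLM
  updated: d(EGLM,PRX)=169/16, d(EGLM,V)=11/2
iteration 6: select EGLM,PRX (d=169/16, Q=-413/16); attach at lengths (101/32, 237/32); label the merged cluster EGLMPRX
  updated: d(EGLMPRX,V)=75/32
iteration 7: select EGLMPRX,V (d=75/32); attach at lengths (75/64, 75/64); label the merged cluster EGLMPRVX
final tree: (((((E:17/12,M:43/12):317/24,G:-77/24):169/32,L:271/32):101/32,((P:-34/5,R:44/5):35/4,X:11/4):237/32):75/64,V:75/64)
total length: 1765/32

1765/32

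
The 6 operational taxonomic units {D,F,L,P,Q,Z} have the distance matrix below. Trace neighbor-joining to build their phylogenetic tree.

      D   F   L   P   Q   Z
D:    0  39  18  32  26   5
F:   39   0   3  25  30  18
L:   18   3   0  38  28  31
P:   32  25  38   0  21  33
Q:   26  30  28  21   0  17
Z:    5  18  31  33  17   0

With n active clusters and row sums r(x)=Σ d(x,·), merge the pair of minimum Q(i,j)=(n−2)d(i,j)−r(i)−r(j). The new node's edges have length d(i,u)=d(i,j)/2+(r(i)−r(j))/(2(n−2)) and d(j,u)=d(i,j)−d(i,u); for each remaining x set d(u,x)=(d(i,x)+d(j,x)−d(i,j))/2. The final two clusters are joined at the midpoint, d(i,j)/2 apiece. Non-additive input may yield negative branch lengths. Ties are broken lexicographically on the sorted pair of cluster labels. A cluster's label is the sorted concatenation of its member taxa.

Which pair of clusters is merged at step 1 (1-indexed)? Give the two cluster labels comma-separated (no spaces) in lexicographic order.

step 1: merge (F,L) at d=3, Q=-221; branch lengths F→9/8, L→15/8; new cluster FL
  updated: d(D,FL)=27, d(FL,P)=30, d(FL,Q)=55/2, d(FL,Z)=23
step 2: merge (D,Z) at d=5, Q=-153; branch lengths D→9/2, Z→1/2; new cluster DZ
  updated: d(DZ,FL)=45/2, d(DZ,P)=30, d(DZ,Q)=19
step 3: merge (DZ,FL) at d=45/2, Q=-213/2; branch lengths DZ→73/8, FL→107/8; new cluster DFLZ
  updated: d(DFLZ,P)=75/4, d(DFLZ,Q)=12
step 4: merge (DFLZ,P) at d=75/4, Q=-207/4; branch lengths DFLZ→39/8, P→111/8; new cluster DFLPZ
  updated: d(DFLPZ,Q)=57/8
step 5: merge (DFLPZ,Q) at d=57/8; branch lengths DFLPZ→57/16, Q→57/16; new cluster DFLPQZ
final tree: ((((D:9/2,Z:1/2):73/8,(F:9/8,L:15/8):107/8):39/8,P:111/8):57/16,Q:57/16)
total length: 451/8

F,L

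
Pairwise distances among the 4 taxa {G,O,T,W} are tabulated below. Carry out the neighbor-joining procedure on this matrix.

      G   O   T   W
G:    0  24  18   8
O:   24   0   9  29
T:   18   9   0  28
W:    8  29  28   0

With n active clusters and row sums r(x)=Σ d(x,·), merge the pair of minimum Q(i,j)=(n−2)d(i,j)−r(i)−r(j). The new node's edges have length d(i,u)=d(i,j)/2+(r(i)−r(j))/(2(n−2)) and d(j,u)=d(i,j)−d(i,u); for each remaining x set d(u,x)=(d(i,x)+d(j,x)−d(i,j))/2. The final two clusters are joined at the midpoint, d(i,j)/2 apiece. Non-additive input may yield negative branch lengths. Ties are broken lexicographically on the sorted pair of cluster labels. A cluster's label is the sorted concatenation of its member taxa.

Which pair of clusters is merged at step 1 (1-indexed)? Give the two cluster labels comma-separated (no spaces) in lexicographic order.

G,W

1. join G+W (d=8, Q=-99) ⇒ GW; edges |G|=1/4, |W|=31/4
  updated: d(GW,O)=45/2, d(GW,T)=19
2. join GW+O (d=45/2, Q=-101/2) ⇒ GOW; edges |GW|=65/4, |O|=25/4
  updated: d(GOW,T)=11/4
3. join GOW+T (d=11/4) ⇒ GOTW; edges |GOW|=11/8, |T|=11/8
final tree: (((G:1/4,W:31/4):65/4,O:25/4):11/8,T:11/8)
total length: 133/4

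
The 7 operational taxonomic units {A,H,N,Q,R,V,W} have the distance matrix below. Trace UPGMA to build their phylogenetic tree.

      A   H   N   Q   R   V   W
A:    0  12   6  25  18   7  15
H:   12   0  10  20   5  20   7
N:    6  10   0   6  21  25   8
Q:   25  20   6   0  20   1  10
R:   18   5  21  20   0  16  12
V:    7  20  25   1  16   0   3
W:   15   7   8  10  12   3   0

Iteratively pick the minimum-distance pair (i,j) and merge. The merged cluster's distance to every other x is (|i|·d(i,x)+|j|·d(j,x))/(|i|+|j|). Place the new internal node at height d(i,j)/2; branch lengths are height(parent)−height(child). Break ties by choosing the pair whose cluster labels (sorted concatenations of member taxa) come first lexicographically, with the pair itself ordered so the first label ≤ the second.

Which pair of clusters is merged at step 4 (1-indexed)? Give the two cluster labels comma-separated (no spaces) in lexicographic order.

step 1: merge (Q,V) at d=1; branch lengths Q→1/2, V→1/2; new cluster QV
  updated: d(A,QV)=16, d(H,QV)=20, d(N,QV)=31/2, d(QV,R)=18, d(QV,W)=13/2
step 2: merge (H,R) at d=5; branch lengths H→5/2, R→5/2; new cluster HR
  updated: d(A,HR)=15, d(HR,N)=31/2, d(HR,QV)=19, d(HR,W)=19/2
step 3: merge (A,N) at d=6; branch lengths A→3, N→3; new cluster AN
  updated: d(AN,HR)=61/4, d(AN,QV)=63/4, d(AN,W)=23/2
step 4: merge (QV,W) at d=13/2; branch lengths QV→11/4, W→13/4; new cluster QVW
  updated: d(AN,QVW)=43/3, d(HR,QVW)=95/6
step 5: merge (AN,QVW) at d=43/3; branch lengths AN→25/6, QVW→47/12; new cluster ANQVW
  updated: d(ANQVW,HR)=78/5
step 6: merge (ANQVW,HR) at d=78/5; branch lengths ANQVW→19/30, HR→53/10; new cluster AHNQRVW
final tree: (((A:3,N:3):25/6,((Q:1/2,V:1/2):11/4,W:13/4):47/12):19/30,(H:5/2,R:5/2):53/10)
total length: 1921/60

QV,W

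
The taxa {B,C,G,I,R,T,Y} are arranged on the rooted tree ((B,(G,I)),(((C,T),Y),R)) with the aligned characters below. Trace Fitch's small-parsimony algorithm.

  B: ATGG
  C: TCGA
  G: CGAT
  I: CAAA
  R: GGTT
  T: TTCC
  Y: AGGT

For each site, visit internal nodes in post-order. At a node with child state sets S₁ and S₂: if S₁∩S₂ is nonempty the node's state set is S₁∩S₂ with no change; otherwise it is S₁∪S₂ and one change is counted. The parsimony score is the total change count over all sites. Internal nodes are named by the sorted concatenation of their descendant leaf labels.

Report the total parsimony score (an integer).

14

GI@0: {C} ∩ {C} = {C} (intersection, +0)
BGI@0: {A} ∪ {C} = {A,C} (union, +1)
CT@0: {T} ∩ {T} = {T} (intersection, +0)
CTY@0: {T} ∪ {A} = {A,T} (union, +1)
CRTY@0: {A,T} ∪ {G} = {A,G,T} (union, +1)
BCGIRTY@0: {A,C} ∩ {A,G,T} = {A} (intersection, +0)
GI@1: {G} ∪ {A} = {A,G} (union, +1)
BGI@1: {T} ∪ {A,G} = {A,G,T} (union, +1)
CT@1: {C} ∪ {T} = {C,T} (union, +1)
CTY@1: {C,T} ∪ {G} = {C,G,T} (union, +1)
CRTY@1: {C,G,T} ∩ {G} = {G} (intersection, +0)
BCGIRTY@1: {A,G,T} ∩ {G} = {G} (intersection, +0)
GI@2: {A} ∩ {A} = {A} (intersection, +0)
BGI@2: {G} ∪ {A} = {A,G} (union, +1)
CT@2: {G} ∪ {C} = {C,G} (union, +1)
CTY@2: {C,G} ∩ {G} = {G} (intersection, +0)
CRTY@2: {G} ∪ {T} = {G,T} (union, +1)
BCGIRTY@2: {A,G} ∩ {G,T} = {G} (intersection, +0)
GI@3: {T} ∪ {A} = {A,T} (union, +1)
BGI@3: {G} ∪ {A,T} = {A,G,T} (union, +1)
CT@3: {A} ∪ {C} = {A,C} (union, +1)
CTY@3: {A,C} ∪ {T} = {A,C,T} (union, +1)
CRTY@3: {A,C,T} ∩ {T} = {T} (intersection, +0)
BCGIRTY@3: {A,G,T} ∩ {T} = {T} (intersection, +0)
per-site changes: [3, 4, 3, 4]; total = 14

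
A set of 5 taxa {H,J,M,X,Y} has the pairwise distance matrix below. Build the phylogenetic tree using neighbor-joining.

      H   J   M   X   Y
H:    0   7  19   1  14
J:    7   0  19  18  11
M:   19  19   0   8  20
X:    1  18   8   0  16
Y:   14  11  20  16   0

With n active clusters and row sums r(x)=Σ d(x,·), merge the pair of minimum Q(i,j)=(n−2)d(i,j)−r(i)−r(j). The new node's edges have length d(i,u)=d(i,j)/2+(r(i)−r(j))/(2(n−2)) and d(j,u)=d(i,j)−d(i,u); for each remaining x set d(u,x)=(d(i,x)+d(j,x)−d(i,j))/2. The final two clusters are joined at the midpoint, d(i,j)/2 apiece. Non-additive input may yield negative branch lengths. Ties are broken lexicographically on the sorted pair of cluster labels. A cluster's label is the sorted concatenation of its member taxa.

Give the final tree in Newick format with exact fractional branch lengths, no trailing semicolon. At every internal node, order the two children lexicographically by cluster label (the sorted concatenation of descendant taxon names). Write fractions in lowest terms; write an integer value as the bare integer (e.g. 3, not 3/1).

iteration 1: select M,X (d=8, Q=-85); attach at lengths (47/6, 1/6); label the merged cluster MX
  updated: d(H,MX)=6, d(J,MX)=29/2, d(MX,Y)=14
iteration 2: select H,MX (d=6, Q=-99/2); attach at lengths (9/8, 39/8); label the merged cluster HMX
  updated: d(HMX,J)=31/4, d(HMX,Y)=11
iteration 3: select HMX,J (d=31/4, Q=-119/4); attach at lengths (31/8, 31/8); label the merged cluster HJMX
  updated: d(HJMX,Y)=57/8
iteration 4: select HJMX,Y (d=57/8); attach at lengths (57/16, 57/16); label the merged cluster HJMXY
final tree: (((H:9/8,(M:47/6,X:1/6):39/8):31/8,J:31/8):57/16,Y:57/16)
total length: 231/8

(((H:9/8,(M:47/6,X:1/6):39/8):31/8,J:31/8):57/16,Y:57/16)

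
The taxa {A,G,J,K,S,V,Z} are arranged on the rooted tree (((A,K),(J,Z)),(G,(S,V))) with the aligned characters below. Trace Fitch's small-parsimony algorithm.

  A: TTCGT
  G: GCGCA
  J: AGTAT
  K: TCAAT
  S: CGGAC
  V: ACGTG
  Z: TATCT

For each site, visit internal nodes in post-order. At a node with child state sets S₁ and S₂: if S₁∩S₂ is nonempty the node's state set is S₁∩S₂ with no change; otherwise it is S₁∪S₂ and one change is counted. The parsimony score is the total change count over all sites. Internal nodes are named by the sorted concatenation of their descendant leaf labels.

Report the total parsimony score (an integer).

AK@0: {T} ∩ {T} = {T} (intersection, +0)
JZ@0: {A} ∪ {T} = {A,T} (union, +1)
AJKZ@0: {T} ∩ {A,T} = {T} (intersection, +0)
SV@0: {C} ∪ {A} = {A,C} (union, +1)
GSV@0: {G} ∪ {A,C} = {A,C,G} (union, +1)
AGJKSVZ@0: {T} ∪ {A,C,G} = {A,C,G,T} (union, +1)
AK@1: {T} ∪ {C} = {C,T} (union, +1)
JZ@1: {G} ∪ {A} = {A,G} (union, +1)
AJKZ@1: {C,T} ∪ {A,G} = {A,C,G,T} (union, +1)
SV@1: {G} ∪ {C} = {C,G} (union, +1)
GSV@1: {C} ∩ {C,G} = {C} (intersection, +0)
AGJKSVZ@1: {A,C,G,T} ∩ {C} = {C} (intersection, +0)
AK@2: {C} ∪ {A} = {A,C} (union, +1)
JZ@2: {T} ∩ {T} = {T} (intersection, +0)
AJKZ@2: {A,C} ∪ {T} = {A,C,T} (union, +1)
SV@2: {G} ∩ {G} = {G} (intersection, +0)
GSV@2: {G} ∩ {G} = {G} (intersection, +0)
AGJKSVZ@2: {A,C,T} ∪ {G} = {A,C,G,T} (union, +1)
AK@3: {G} ∪ {A} = {A,G} (union, +1)
JZ@3: {A} ∪ {C} = {A,C} (union, +1)
AJKZ@3: {A,G} ∩ {A,C} = {A} (intersection, +0)
SV@3: {A} ∪ {T} = {A,T} (union, +1)
GSV@3: {C} ∪ {A,T} = {A,C,T} (union, +1)
AGJKSVZ@3: {A} ∩ {A,C,T} = {A} (intersection, +0)
AK@4: {T} ∩ {T} = {T} (intersection, +0)
JZ@4: {T} ∩ {T} = {T} (intersection, +0)
AJKZ@4: {T} ∩ {T} = {T} (intersection, +0)
SV@4: {C} ∪ {G} = {C,G} (union, +1)
GSV@4: {A} ∪ {C,G} = {A,C,G} (union, +1)
AGJKSVZ@4: {T} ∪ {A,C,G} = {A,C,G,T} (union, +1)
per-site changes: [4, 4, 3, 4, 3]; total = 18

18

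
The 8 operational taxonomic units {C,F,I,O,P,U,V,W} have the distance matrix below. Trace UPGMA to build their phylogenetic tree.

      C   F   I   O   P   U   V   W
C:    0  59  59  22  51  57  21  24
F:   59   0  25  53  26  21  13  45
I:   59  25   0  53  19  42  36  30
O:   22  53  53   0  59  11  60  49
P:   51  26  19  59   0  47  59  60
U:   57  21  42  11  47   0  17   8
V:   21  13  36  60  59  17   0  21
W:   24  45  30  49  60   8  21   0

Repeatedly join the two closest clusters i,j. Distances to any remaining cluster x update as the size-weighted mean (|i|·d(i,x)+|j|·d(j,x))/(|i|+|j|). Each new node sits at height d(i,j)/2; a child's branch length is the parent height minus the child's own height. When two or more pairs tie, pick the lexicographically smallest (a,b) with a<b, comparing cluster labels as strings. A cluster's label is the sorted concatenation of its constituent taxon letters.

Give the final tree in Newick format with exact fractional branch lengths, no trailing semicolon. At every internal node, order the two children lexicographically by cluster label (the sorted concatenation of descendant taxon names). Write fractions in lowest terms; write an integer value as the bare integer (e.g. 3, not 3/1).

((C:11,O:11):73/6,(((F:13/2,V:13/2):13/2,(U:4,W:4):9):117/16,(I:19/2,P:19/2):173/16):137/48)

step 1: merge (U,W) at d=8; branch lengths U→4, W→4; new cluster UW
  updated: d(C,UW)=81/2, d(F,UW)=33, d(I,UW)=36, d(O,UW)=30, d(P,UW)=107/2, d(UW,V)=19
step 2: merge (F,V) at d=13; branch lengths F→13/2, V→13/2; new cluster FV
  updated: d(C,FV)=40, d(FV,I)=61/2, d(FV,O)=113/2, d(FV,P)=85/2, d(FV,UW)=26
step 3: merge (I,P) at d=19; branch lengths I→19/2, P→19/2; new cluster IP
  updated: d(C,IP)=55, d(FV,IP)=73/2, d(IP,O)=56, d(IP,UW)=179/4
step 4: merge (C,O) at d=22; branch lengths C→11, O→11; new cluster CO
  updated: d(CO,FV)=193/4, d(CO,IP)=111/2, d(CO,UW)=141/4
step 5: merge (FV,UW) at d=26; branch lengths FV→13/2, UW→9; new cluster FUVW
  updated: d(CO,FUVW)=167/4, d(FUVW,IP)=325/8
step 6: merge (FUVW,IP) at d=325/8; branch lengths FUVW→117/16, IP→173/16; new cluster FIPUVW
  updated: d(CO,FIPUVW)=139/3
step 7: merge (CO,FIPUVW) at d=139/3; branch lengths CO→73/6, FIPUVW→137/48; new cluster CFIOPUVW
final tree: ((C:11,O:11):73/6,(((F:13/2,V:13/2):13/2,(U:4,W:4):9):117/16,(I:19/2,P:19/2):173/16):137/48)
total length: 5311/48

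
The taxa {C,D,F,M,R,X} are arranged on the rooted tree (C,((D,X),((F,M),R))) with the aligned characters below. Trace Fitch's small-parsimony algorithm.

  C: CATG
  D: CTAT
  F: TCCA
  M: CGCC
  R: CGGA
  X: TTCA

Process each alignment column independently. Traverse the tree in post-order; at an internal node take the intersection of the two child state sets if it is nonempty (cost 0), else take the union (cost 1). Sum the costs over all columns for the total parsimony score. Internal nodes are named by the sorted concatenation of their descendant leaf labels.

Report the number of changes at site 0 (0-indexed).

2

site 0, node DX: D={C} ∪ X={T} → {C,T} (+1)
site 0, node FM: F={T} ∪ M={C} → {C,T} (+1)
site 0, node FMR: FM={C,T} ∩ R={C} → {C} (+0)
site 0, node DFMRX: DX={C,T} ∩ FMR={C} → {C} (+0)
site 0, node CDFMRX: C={C} ∩ DFMRX={C} → {C} (+0)
site 1, node DX: D={T} ∩ X={T} → {T} (+0)
site 1, node FM: F={C} ∪ M={G} → {C,G} (+1)
site 1, node FMR: FM={C,G} ∩ R={G} → {G} (+0)
site 1, node DFMRX: DX={T} ∪ FMR={G} → {G,T} (+1)
site 1, node CDFMRX: C={A} ∪ DFMRX={G,T} → {A,G,T} (+1)
site 2, node DX: D={A} ∪ X={C} → {A,C} (+1)
site 2, node FM: F={C} ∩ M={C} → {C} (+0)
site 2, node FMR: FM={C} ∪ R={G} → {C,G} (+1)
site 2, node DFMRX: DX={A,C} ∩ FMR={C,G} → {C} (+0)
site 2, node CDFMRX: C={T} ∪ DFMRX={C} → {C,T} (+1)
site 3, node DX: D={T} ∪ X={A} → {A,T} (+1)
site 3, node FM: F={A} ∪ M={C} → {A,C} (+1)
site 3, node FMR: FM={A,C} ∩ R={A} → {A} (+0)
site 3, node DFMRX: DX={A,T} ∩ FMR={A} → {A} (+0)
site 3, node CDFMRX: C={G} ∪ DFMRX={A} → {A,G} (+1)
per-site changes: [2, 3, 3, 3]; total = 11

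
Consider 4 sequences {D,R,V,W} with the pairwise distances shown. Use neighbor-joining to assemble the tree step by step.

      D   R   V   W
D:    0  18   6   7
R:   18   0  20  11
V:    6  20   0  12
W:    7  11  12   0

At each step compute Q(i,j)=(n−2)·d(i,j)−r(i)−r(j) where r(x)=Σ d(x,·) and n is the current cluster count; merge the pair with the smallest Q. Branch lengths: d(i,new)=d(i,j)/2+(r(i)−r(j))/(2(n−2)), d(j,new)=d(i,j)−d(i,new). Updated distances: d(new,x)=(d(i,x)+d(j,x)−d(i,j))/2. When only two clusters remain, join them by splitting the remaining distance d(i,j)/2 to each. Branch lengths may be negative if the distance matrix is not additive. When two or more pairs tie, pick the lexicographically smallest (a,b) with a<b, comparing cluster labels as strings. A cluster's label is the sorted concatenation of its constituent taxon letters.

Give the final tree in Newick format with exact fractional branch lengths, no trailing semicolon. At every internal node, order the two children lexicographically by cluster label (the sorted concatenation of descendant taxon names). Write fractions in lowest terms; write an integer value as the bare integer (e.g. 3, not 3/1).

iteration 1: select D,V (d=6, Q=-57); attach at lengths (5/4, 19/4); label the merged cluster DV
  updated: d(DV,R)=16, d(DV,W)=13/2
iteration 2: select DV,R (d=16, Q=-67/2); attach at lengths (23/4, 41/4); label the merged cluster DRV
  updated: d(DRV,W)=3/4
iteration 3: select DRV,W (d=3/4); attach at lengths (3/8, 3/8); label the merged cluster DRVW
final tree: (((D:5/4,V:19/4):23/4,R:41/4):3/8,W:3/8)
total length: 91/4

(((D:5/4,V:19/4):23/4,R:41/4):3/8,W:3/8)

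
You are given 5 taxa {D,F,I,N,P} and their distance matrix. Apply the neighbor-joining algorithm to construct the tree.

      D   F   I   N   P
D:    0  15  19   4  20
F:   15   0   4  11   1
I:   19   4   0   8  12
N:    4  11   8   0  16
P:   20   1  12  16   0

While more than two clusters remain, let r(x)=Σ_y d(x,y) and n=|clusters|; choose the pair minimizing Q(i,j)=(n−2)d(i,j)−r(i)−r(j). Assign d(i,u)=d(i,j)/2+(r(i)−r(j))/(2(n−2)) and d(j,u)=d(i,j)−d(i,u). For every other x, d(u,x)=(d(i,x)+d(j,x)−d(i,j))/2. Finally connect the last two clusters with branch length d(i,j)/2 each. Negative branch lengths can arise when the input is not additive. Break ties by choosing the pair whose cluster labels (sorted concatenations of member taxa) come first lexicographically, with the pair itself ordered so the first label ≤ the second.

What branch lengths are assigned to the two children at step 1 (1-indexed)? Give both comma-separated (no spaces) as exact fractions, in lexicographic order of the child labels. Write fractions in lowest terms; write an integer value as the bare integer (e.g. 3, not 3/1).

31/6,-7/6

step 1: merge (D,N) at d=4, Q=-85; branch lengths D→31/6, N→-7/6; new cluster DN
  updated: d(DN,F)=11, d(DN,I)=23/2, d(DN,P)=16
step 2: merge (DN,I) at d=23/2, Q=-43; branch lengths DN→17/2, I→3; new cluster DIN
  updated: d(DIN,F)=7/4, d(DIN,P)=33/4
step 3: merge (DIN,F) at d=7/4, Q=-11; branch lengths DIN→9/2, F→-11/4; new cluster DFIN
  updated: d(DFIN,P)=15/4
step 4: merge (DFIN,P) at d=15/4; branch lengths DFIN→15/8, P→15/8; new cluster DFINP
final tree: ((((D:31/6,N:-7/6):17/2,I:3):9/2,F:-11/4):15/8,P:15/8)
total length: 21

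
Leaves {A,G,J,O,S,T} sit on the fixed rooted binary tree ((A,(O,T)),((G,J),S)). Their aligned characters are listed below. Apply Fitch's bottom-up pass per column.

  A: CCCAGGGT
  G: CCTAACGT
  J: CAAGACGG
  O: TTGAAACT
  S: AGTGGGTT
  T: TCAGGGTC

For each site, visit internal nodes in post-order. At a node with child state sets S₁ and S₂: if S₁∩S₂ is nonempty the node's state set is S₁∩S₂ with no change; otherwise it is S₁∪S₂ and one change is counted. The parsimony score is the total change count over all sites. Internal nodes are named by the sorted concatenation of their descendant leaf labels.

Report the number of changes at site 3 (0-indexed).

site 0, node OT: O={T} ∩ T={T} → {T} (+0)
site 0, node AOT: A={C} ∪ OT={T} → {C,T} (+1)
site 0, node GJ: G={C} ∩ J={C} → {C} (+0)
site 0, node GJS: GJ={C} ∪ S={A} → {A,C} (+1)
site 0, node AGJOST: AOT={C,T} ∩ GJS={A,C} → {C} (+0)
site 1, node OT: O={T} ∪ T={C} → {C,T} (+1)
site 1, node AOT: A={C} ∩ OT={C,T} → {C} (+0)
site 1, node GJ: G={C} ∪ J={A} → {A,C} (+1)
site 1, node GJS: GJ={A,C} ∪ S={G} → {A,C,G} (+1)
site 1, node AGJOST: AOT={C} ∩ GJS={A,C,G} → {C} (+0)
site 2, node OT: O={G} ∪ T={A} → {A,G} (+1)
site 2, node AOT: A={C} ∪ OT={A,G} → {A,C,G} (+1)
site 2, node GJ: G={T} ∪ J={A} → {A,T} (+1)
site 2, node GJS: GJ={A,T} ∩ S={T} → {T} (+0)
site 2, node AGJOST: AOT={A,C,G} ∪ GJS={T} → {A,C,G,T} (+1)
site 3, node OT: O={A} ∪ T={G} → {A,G} (+1)
site 3, node AOT: A={A} ∩ OT={A,G} → {A} (+0)
site 3, node GJ: G={A} ∪ J={G} → {A,G} (+1)
site 3, node GJS: GJ={A,G} ∩ S={G} → {G} (+0)
site 3, node AGJOST: AOT={A} ∪ GJS={G} → {A,G} (+1)
site 4, node OT: O={A} ∪ T={G} → {A,G} (+1)
site 4, node AOT: A={G} ∩ OT={A,G} → {G} (+0)
site 4, node GJ: G={A} ∩ J={A} → {A} (+0)
site 4, node GJS: GJ={A} ∪ S={G} → {A,G} (+1)
site 4, node AGJOST: AOT={G} ∩ GJS={A,G} → {G} (+0)
site 5, node OT: O={A} ∪ T={G} → {A,G} (+1)
site 5, node AOT: A={G} ∩ OT={A,G} → {G} (+0)
site 5, node GJ: G={C} ∩ J={C} → {C} (+0)
site 5, node GJS: GJ={C} ∪ S={G} → {C,G} (+1)
site 5, node AGJOST: AOT={G} ∩ GJS={C,G} → {G} (+0)
site 6, node OT: O={C} ∪ T={T} → {C,T} (+1)
site 6, node AOT: A={G} ∪ OT={C,T} → {C,G,T} (+1)
site 6, node GJ: G={G} ∩ J={G} → {G} (+0)
site 6, node GJS: GJ={G} ∪ S={T} → {G,T} (+1)
site 6, node AGJOST: AOT={C,G,T} ∩ GJS={G,T} → {G,T} (+0)
site 7, node OT: O={T} ∪ T={C} → {C,T} (+1)
site 7, node AOT: A={T} ∩ OT={C,T} → {T} (+0)
site 7, node GJ: G={T} ∪ J={G} → {G,T} (+1)
site 7, node GJS: GJ={G,T} ∩ S={T} → {T} (+0)
site 7, node AGJOST: AOT={T} ∩ GJS={T} → {T} (+0)
per-site changes: [2, 3, 4, 3, 2, 2, 3, 2]; total = 21

3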